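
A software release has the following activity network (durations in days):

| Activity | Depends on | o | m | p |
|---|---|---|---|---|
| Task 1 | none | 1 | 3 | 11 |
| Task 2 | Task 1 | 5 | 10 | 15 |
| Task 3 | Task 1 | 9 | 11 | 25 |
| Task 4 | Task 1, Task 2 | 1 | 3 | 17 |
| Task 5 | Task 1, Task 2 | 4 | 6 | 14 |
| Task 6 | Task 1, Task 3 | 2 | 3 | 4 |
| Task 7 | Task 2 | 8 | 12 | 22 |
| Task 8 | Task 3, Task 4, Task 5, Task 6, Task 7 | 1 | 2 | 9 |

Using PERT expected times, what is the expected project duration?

te_Task 1 = (1 + 4·3 + 11)/6 = 24/6 = 4
te_Task 2 = (5 + 4·10 + 15)/6 = 60/6 = 10
te_Task 3 = (9 + 4·11 + 25)/6 = 78/6 = 13
te_Task 4 = (1 + 4·3 + 17)/6 = 30/6 = 5
te_Task 5 = (4 + 4·6 + 14)/6 = 42/6 = 7
te_Task 6 = (2 + 4·3 + 4)/6 = 18/6 = 3
te_Task 7 = (8 + 4·12 + 22)/6 = 78/6 = 13
te_Task 8 = (1 + 4·2 + 9)/6 = 18/6 = 3

Forward pass:
ES_Task 1 = 0; EF_Task 1 = 4
ES_Task 2 = 4; EF_Task 2 = 4+10 = 14
ES_Task 3 = 4; EF_Task 3 = 4+13 = 17
ES_Task 4 = max(EF_Task 1=4, EF_Task 2=14) = 14; EF_Task 4 = 14+5 = 19
ES_Task 5 = max(EF_Task 1=4, EF_Task 2=14) = 14; EF_Task 5 = 14+7 = 21
ES_Task 6 = max(EF_Task 1=4, EF_Task 3=17) = 17; EF_Task 6 = 17+3 = 20
ES_Task 7 = 14; EF_Task 7 = 14+13 = 27
ES_Task 8 = max(EF_Task 3=17, EF_Task 4=19, EF_Task 5=21, EF_Task 6=20, EF_Task 7=27) = 27; EF_Task 8 = 27+3 = 30
Expected project duration μ = 30 days. Critical path: Task 1 → Task 2 → Task 7 → Task 8.

30 days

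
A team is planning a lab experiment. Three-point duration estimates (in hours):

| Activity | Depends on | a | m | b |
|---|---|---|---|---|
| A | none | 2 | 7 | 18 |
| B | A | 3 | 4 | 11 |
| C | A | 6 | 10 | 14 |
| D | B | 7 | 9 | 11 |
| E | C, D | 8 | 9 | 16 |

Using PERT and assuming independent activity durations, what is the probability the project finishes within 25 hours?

0.018

te_A = (2 + 4·7 + 18)/6 = 48/6 = 8; σ²_A = ((18−2)/6)² = 7.111
te_B = (3 + 4·4 + 11)/6 = 30/6 = 5; σ²_B = ((11−3)/6)² = 1.778
te_C = (6 + 4·10 + 14)/6 = 60/6 = 10; σ²_C = ((14−6)/6)² = 1.778
te_D = (7 + 4·9 + 11)/6 = 54/6 = 9; σ²_D = ((11−7)/6)² = 0.444
te_E = (8 + 4·9 + 16)/6 = 60/6 = 10; σ²_E = ((16−8)/6)² = 1.778

Forward pass:
ES_A = 0; EF_A = 8
ES_B = 8; EF_B = 8+5 = 13
ES_C = 8; EF_C = 8+10 = 18
ES_D = 13; EF_D = 13+9 = 22
ES_E = max(EF_C=18, EF_D=22) = 22; EF_E = 22+10 = 32
Expected project duration μ = 32 hours. Critical path: A → B → D → E.

Variance along critical path = 7.111 + 1.778 + 0.444 + 1.778 = 11.111; σ = √11.111 = 3.333 hours.
Z = (25 − 32) / 3.333 = -2.100
P(T ≤ 25) = Φ(-2.100) ≈ 0.018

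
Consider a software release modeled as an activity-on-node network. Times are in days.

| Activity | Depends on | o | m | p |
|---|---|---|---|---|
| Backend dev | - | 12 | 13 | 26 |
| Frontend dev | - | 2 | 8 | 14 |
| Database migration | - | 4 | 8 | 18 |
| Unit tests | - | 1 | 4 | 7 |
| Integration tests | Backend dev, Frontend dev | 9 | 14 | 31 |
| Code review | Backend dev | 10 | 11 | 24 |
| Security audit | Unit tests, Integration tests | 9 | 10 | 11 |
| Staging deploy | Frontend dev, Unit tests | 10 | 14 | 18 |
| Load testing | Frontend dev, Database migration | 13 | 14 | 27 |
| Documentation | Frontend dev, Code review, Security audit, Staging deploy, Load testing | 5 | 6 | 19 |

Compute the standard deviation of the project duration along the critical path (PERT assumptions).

4.94 days

te_Backend dev = (12 + 4·13 + 26)/6 = 90/6 = 15; σ²_Backend dev = ((26−12)/6)² = 5.444
te_Frontend dev = (2 + 4·8 + 14)/6 = 48/6 = 8; σ²_Frontend dev = ((14−2)/6)² = 4.000
te_Database migration = (4 + 4·8 + 18)/6 = 54/6 = 9; σ²_Database migration = ((18−4)/6)² = 5.444
te_Unit tests = (1 + 4·4 + 7)/6 = 24/6 = 4; σ²_Unit tests = ((7−1)/6)² = 1.000
te_Integration tests = (9 + 4·14 + 31)/6 = 96/6 = 16; σ²_Integration tests = ((31−9)/6)² = 13.444
te_Code review = (10 + 4·11 + 24)/6 = 78/6 = 13; σ²_Code review = ((24−10)/6)² = 5.444
te_Security audit = (9 + 4·10 + 11)/6 = 60/6 = 10; σ²_Security audit = ((11−9)/6)² = 0.111
te_Staging deploy = (10 + 4·14 + 18)/6 = 84/6 = 14; σ²_Staging deploy = ((18−10)/6)² = 1.778
te_Load testing = (13 + 4·14 + 27)/6 = 96/6 = 16; σ²_Load testing = ((27−13)/6)² = 5.444
te_Documentation = (5 + 4·6 + 19)/6 = 48/6 = 8; σ²_Documentation = ((19−5)/6)² = 5.444

Forward pass:
ES_Backend dev = 0; EF_Backend dev = 15
ES_Frontend dev = 0; EF_Frontend dev = 8
ES_Database migration = 0; EF_Database migration = 9
ES_Unit tests = 0; EF_Unit tests = 4
ES_Integration tests = max(EF_Backend dev=15, EF_Frontend dev=8) = 15; EF_Integration tests = 15+16 = 31
ES_Code review = 15; EF_Code review = 15+13 = 28
ES_Security audit = max(EF_Unit tests=4, EF_Integration tests=31) = 31; EF_Security audit = 31+10 = 41
ES_Staging deploy = max(EF_Frontend dev=8, EF_Unit tests=4) = 8; EF_Staging deploy = 8+14 = 22
ES_Load testing = max(EF_Frontend dev=8, EF_Database migration=9) = 9; EF_Load testing = 9+16 = 25
ES_Documentation = max(EF_Frontend dev=8, EF_Code review=28, EF_Security audit=41, EF_Staging deploy=22, EF_Load testing=25) = 41; EF_Documentation = 41+8 = 49
Expected project duration μ = 49 days. Critical path: Backend dev → Integration tests → Security audit → Documentation.

Variance along critical path = 5.444 + 13.444 + 0.111 + 5.444 = 24.444
σ = √24.444 = 4.944 days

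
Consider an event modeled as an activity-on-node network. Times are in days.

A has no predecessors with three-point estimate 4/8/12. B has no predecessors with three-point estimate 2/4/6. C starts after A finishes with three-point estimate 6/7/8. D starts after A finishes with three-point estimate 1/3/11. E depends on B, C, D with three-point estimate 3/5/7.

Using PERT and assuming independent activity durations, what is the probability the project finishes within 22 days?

0.905

te_A = (4 + 4·8 + 12)/6 = 48/6 = 8; σ²_A = ((12−4)/6)² = 1.778
te_B = (2 + 4·4 + 6)/6 = 24/6 = 4; σ²_B = ((6−2)/6)² = 0.444
te_C = (6 + 4·7 + 8)/6 = 42/6 = 7; σ²_C = ((8−6)/6)² = 0.111
te_D = (1 + 4·3 + 11)/6 = 24/6 = 4; σ²_D = ((11−1)/6)² = 2.778
te_E = (3 + 4·5 + 7)/6 = 30/6 = 5; σ²_E = ((7−3)/6)² = 0.444

Forward pass:
ES_A = 0; EF_A = 8
ES_B = 0; EF_B = 4
ES_C = 8; EF_C = 8+7 = 15
ES_D = 8; EF_D = 8+4 = 12
ES_E = max(EF_B=4, EF_C=15, EF_D=12) = 15; EF_E = 15+5 = 20
Expected project duration μ = 20 days. Critical path: A → C → E.

Variance along critical path = 1.778 + 0.111 + 0.444 = 2.333; σ = √2.333 = 1.528 days.
Z = (22 − 20) / 1.528 = 1.309
P(T ≤ 22) = Φ(1.309) ≈ 0.905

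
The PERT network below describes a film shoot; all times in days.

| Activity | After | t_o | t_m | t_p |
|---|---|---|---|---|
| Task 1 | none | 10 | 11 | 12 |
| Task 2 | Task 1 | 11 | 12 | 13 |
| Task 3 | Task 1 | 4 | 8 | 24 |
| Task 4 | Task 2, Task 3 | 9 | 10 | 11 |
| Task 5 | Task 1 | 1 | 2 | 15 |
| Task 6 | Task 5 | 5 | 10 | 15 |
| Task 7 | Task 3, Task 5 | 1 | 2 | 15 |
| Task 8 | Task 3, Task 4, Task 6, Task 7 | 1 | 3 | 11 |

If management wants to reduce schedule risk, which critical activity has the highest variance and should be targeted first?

te_Task 1 = (10 + 4·11 + 12)/6 = 66/6 = 11; σ²_Task 1 = ((12−10)/6)² = 0.111
te_Task 2 = (11 + 4·12 + 13)/6 = 72/6 = 12; σ²_Task 2 = ((13−11)/6)² = 0.111
te_Task 3 = (4 + 4·8 + 24)/6 = 60/6 = 10; σ²_Task 3 = ((24−4)/6)² = 11.111
te_Task 4 = (9 + 4·10 + 11)/6 = 60/6 = 10; σ²_Task 4 = ((11−9)/6)² = 0.111
te_Task 5 = (1 + 4·2 + 15)/6 = 24/6 = 4; σ²_Task 5 = ((15−1)/6)² = 5.444
te_Task 6 = (5 + 4·10 + 15)/6 = 60/6 = 10; σ²_Task 6 = ((15−5)/6)² = 2.778
te_Task 7 = (1 + 4·2 + 15)/6 = 24/6 = 4; σ²_Task 7 = ((15−1)/6)² = 5.444
te_Task 8 = (1 + 4·3 + 11)/6 = 24/6 = 4; σ²_Task 8 = ((11−1)/6)² = 2.778

Forward pass:
ES_Task 1 = 0; EF_Task 1 = 11
ES_Task 2 = 11; EF_Task 2 = 11+12 = 23
ES_Task 3 = 11; EF_Task 3 = 11+10 = 21
ES_Task 4 = max(EF_Task 2=23, EF_Task 3=21) = 23; EF_Task 4 = 23+10 = 33
ES_Task 5 = 11; EF_Task 5 = 11+4 = 15
ES_Task 6 = 15; EF_Task 6 = 15+10 = 25
ES_Task 7 = max(EF_Task 3=21, EF_Task 5=15) = 21; EF_Task 7 = 21+4 = 25
ES_Task 8 = max(EF_Task 3=21, EF_Task 4=33, EF_Task 6=25, EF_Task 7=25) = 33; EF_Task 8 = 33+4 = 37
Expected project duration μ = 37 days. Critical path: Task 1 → Task 2 → Task 4 → Task 8.

Variances on critical path: σ²_Task 1=0.111, σ²_Task 2=0.111, σ²_Task 4=0.111, σ²_Task 8=2.778.
Largest is σ²_Task 8 = 2.778.

Task 8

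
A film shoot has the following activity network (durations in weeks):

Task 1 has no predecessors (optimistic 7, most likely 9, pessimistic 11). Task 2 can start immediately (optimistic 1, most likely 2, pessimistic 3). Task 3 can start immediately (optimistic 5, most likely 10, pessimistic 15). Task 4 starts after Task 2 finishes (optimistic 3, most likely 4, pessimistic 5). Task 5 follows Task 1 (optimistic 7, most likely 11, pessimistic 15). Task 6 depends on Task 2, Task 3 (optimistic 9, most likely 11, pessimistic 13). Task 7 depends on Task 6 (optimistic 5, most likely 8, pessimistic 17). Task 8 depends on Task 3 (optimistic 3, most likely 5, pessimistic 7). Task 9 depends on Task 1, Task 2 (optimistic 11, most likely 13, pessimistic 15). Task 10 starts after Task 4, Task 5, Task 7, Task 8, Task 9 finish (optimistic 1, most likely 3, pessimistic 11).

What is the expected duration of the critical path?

te_Task 1 = (7 + 4·9 + 11)/6 = 54/6 = 9
te_Task 2 = (1 + 4·2 + 3)/6 = 12/6 = 2
te_Task 3 = (5 + 4·10 + 15)/6 = 60/6 = 10
te_Task 4 = (3 + 4·4 + 5)/6 = 24/6 = 4
te_Task 5 = (7 + 4·11 + 15)/6 = 66/6 = 11
te_Task 6 = (9 + 4·11 + 13)/6 = 66/6 = 11
te_Task 7 = (5 + 4·8 + 17)/6 = 54/6 = 9
te_Task 8 = (3 + 4·5 + 7)/6 = 30/6 = 5
te_Task 9 = (11 + 4·13 + 15)/6 = 78/6 = 13
te_Task 10 = (1 + 4·3 + 11)/6 = 24/6 = 4

Forward pass:
ES_Task 1 = 0; EF_Task 1 = 9
ES_Task 2 = 0; EF_Task 2 = 2
ES_Task 3 = 0; EF_Task 3 = 10
ES_Task 4 = 2; EF_Task 4 = 2+4 = 6
ES_Task 5 = 9; EF_Task 5 = 9+11 = 20
ES_Task 6 = max(EF_Task 2=2, EF_Task 3=10) = 10; EF_Task 6 = 10+11 = 21
ES_Task 7 = 21; EF_Task 7 = 21+9 = 30
ES_Task 8 = 10; EF_Task 8 = 10+5 = 15
ES_Task 9 = max(EF_Task 1=9, EF_Task 2=2) = 9; EF_Task 9 = 9+13 = 22
ES_Task 10 = max(EF_Task 4=6, EF_Task 5=20, EF_Task 7=30, EF_Task 8=15, EF_Task 9=22) = 30; EF_Task 10 = 30+4 = 34
Expected project duration μ = 34 weeks. Critical path: Task 3 → Task 6 → Task 7 → Task 10.

34 weeks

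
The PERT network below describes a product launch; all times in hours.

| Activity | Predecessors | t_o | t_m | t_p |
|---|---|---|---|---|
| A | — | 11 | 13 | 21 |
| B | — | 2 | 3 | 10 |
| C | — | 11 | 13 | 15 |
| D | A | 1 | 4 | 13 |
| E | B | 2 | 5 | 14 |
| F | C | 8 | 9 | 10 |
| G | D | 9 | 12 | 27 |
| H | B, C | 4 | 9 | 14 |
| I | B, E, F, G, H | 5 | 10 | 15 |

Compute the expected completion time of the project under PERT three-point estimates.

43 hours

te_A = (11 + 4·13 + 21)/6 = 84/6 = 14
te_B = (2 + 4·3 + 10)/6 = 24/6 = 4
te_C = (11 + 4·13 + 15)/6 = 78/6 = 13
te_D = (1 + 4·4 + 13)/6 = 30/6 = 5
te_E = (2 + 4·5 + 14)/6 = 36/6 = 6
te_F = (8 + 4·9 + 10)/6 = 54/6 = 9
te_G = (9 + 4·12 + 27)/6 = 84/6 = 14
te_H = (4 + 4·9 + 14)/6 = 54/6 = 9
te_I = (5 + 4·10 + 15)/6 = 60/6 = 10

Forward pass:
ES_A = 0; EF_A = 14
ES_B = 0; EF_B = 4
ES_C = 0; EF_C = 13
ES_D = 14; EF_D = 14+5 = 19
ES_E = 4; EF_E = 4+6 = 10
ES_F = 13; EF_F = 13+9 = 22
ES_G = 19; EF_G = 19+14 = 33
ES_H = max(EF_B=4, EF_C=13) = 13; EF_H = 13+9 = 22
ES_I = max(EF_B=4, EF_E=10, EF_F=22, EF_G=33, EF_H=22) = 33; EF_I = 33+10 = 43
Expected project duration μ = 43 hours. Critical path: A → D → G → I.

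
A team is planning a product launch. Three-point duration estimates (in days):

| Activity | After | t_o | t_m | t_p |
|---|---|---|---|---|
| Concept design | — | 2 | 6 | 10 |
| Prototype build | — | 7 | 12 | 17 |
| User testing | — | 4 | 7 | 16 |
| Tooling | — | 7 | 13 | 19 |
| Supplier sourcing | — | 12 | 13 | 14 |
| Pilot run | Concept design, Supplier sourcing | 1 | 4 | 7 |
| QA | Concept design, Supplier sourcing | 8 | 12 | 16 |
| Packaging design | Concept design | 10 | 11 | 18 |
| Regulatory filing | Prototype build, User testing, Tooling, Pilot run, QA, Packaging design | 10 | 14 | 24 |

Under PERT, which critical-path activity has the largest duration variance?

Regulatory filing

te_Concept design = (2 + 4·6 + 10)/6 = 36/6 = 6; σ²_Concept design = ((10−2)/6)² = 1.778
te_Prototype build = (7 + 4·12 + 17)/6 = 72/6 = 12; σ²_Prototype build = ((17−7)/6)² = 2.778
te_User testing = (4 + 4·7 + 16)/6 = 48/6 = 8; σ²_User testing = ((16−4)/6)² = 4.000
te_Tooling = (7 + 4·13 + 19)/6 = 78/6 = 13; σ²_Tooling = ((19−7)/6)² = 4.000
te_Supplier sourcing = (12 + 4·13 + 14)/6 = 78/6 = 13; σ²_Supplier sourcing = ((14−12)/6)² = 0.111
te_Pilot run = (1 + 4·4 + 7)/6 = 24/6 = 4; σ²_Pilot run = ((7−1)/6)² = 1.000
te_QA = (8 + 4·12 + 16)/6 = 72/6 = 12; σ²_QA = ((16−8)/6)² = 1.778
te_Packaging design = (10 + 4·11 + 18)/6 = 72/6 = 12; σ²_Packaging design = ((18−10)/6)² = 1.778
te_Regulatory filing = (10 + 4·14 + 24)/6 = 90/6 = 15; σ²_Regulatory filing = ((24−10)/6)² = 5.444

Forward pass:
ES_Concept design = 0; EF_Concept design = 6
ES_Prototype build = 0; EF_Prototype build = 12
ES_User testing = 0; EF_User testing = 8
ES_Tooling = 0; EF_Tooling = 13
ES_Supplier sourcing = 0; EF_Supplier sourcing = 13
ES_Pilot run = max(EF_Concept design=6, EF_Supplier sourcing=13) = 13; EF_Pilot run = 13+4 = 17
ES_QA = max(EF_Concept design=6, EF_Supplier sourcing=13) = 13; EF_QA = 13+12 = 25
ES_Packaging design = 6; EF_Packaging design = 6+12 = 18
ES_Regulatory filing = max(EF_Prototype build=12, EF_User testing=8, EF_Tooling=13, EF_Pilot run=17, EF_QA=25, EF_Packaging design=18) = 25; EF_Regulatory filing = 25+15 = 40
Expected project duration μ = 40 days. Critical path: Supplier sourcing → QA → Regulatory filing.

Variances on critical path: σ²_Supplier sourcing=0.111, σ²_QA=1.778, σ²_Regulatory filing=5.444.
Largest is σ²_Regulatory filing = 5.444.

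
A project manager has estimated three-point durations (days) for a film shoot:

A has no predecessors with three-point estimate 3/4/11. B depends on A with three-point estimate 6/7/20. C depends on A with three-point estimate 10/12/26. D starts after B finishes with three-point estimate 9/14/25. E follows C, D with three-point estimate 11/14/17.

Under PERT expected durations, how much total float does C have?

10 days

te_A = (3 + 4·4 + 11)/6 = 30/6 = 5
te_B = (6 + 4·7 + 20)/6 = 54/6 = 9
te_C = (10 + 4·12 + 26)/6 = 84/6 = 14
te_D = (9 + 4·14 + 25)/6 = 90/6 = 15
te_E = (11 + 4·14 + 17)/6 = 84/6 = 14

Forward pass:
ES_A = 0; EF_A = 5
ES_B = 5; EF_B = 5+9 = 14
ES_C = 5; EF_C = 5+14 = 19
ES_D = 14; EF_D = 14+15 = 29
ES_E = max(EF_C=19, EF_D=29) = 29; EF_E = 29+14 = 43
Expected project duration μ = 43 days. Critical path: A → B → D → E.

Backward pass:
LF_E = 43; LS_E = 43−14 = 29
LF_D = LS_E = 29; LS_D = 29−15 = 14
LF_C = LS_E = 29; LS_C = 29−14 = 15
LF_B = LS_D = 14; LS_B = 14−9 = 5
LF_A = min(LS_B=5, LS_C=15) = 5; LS_A = 5−5 = 0
Slack_C = LS_C − ES_C = 15 − 5 = 10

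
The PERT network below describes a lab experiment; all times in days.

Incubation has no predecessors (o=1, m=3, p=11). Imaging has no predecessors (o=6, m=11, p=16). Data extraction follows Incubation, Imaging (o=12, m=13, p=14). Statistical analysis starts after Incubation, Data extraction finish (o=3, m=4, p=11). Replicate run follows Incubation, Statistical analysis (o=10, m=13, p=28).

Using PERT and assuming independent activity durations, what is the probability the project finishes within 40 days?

0.140

te_Incubation = (1 + 4·3 + 11)/6 = 24/6 = 4; σ²_Incubation = ((11−1)/6)² = 2.778
te_Imaging = (6 + 4·11 + 16)/6 = 66/6 = 11; σ²_Imaging = ((16−6)/6)² = 2.778
te_Data extraction = (12 + 4·13 + 14)/6 = 78/6 = 13; σ²_Data extraction = ((14−12)/6)² = 0.111
te_Statistical analysis = (3 + 4·4 + 11)/6 = 30/6 = 5; σ²_Statistical analysis = ((11−3)/6)² = 1.778
te_Replicate run = (10 + 4·13 + 28)/6 = 90/6 = 15; σ²_Replicate run = ((28−10)/6)² = 9.000

Forward pass:
ES_Incubation = 0; EF_Incubation = 4
ES_Imaging = 0; EF_Imaging = 11
ES_Data extraction = max(EF_Incubation=4, EF_Imaging=11) = 11; EF_Data extraction = 11+13 = 24
ES_Statistical analysis = max(EF_Incubation=4, EF_Data extraction=24) = 24; EF_Statistical analysis = 24+5 = 29
ES_Replicate run = max(EF_Incubation=4, EF_Statistical analysis=29) = 29; EF_Replicate run = 29+15 = 44
Expected project duration μ = 44 days. Critical path: Imaging → Data extraction → Statistical analysis → Replicate run.

Variance along critical path = 2.778 + 0.111 + 1.778 + 9.000 = 13.667; σ = √13.667 = 3.697 days.
Z = (40 − 44) / 3.697 = -1.082
P(T ≤ 40) = Φ(-1.082) ≈ 0.140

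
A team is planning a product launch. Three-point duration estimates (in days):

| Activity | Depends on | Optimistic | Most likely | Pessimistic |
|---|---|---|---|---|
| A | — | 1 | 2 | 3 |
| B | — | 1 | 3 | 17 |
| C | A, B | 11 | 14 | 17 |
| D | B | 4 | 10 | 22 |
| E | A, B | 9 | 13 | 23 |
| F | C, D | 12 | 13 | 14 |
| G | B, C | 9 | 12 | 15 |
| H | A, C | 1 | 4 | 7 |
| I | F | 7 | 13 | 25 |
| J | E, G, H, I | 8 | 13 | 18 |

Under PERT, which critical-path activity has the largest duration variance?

te_A = (1 + 4·2 + 3)/6 = 12/6 = 2; σ²_A = ((3−1)/6)² = 0.111
te_B = (1 + 4·3 + 17)/6 = 30/6 = 5; σ²_B = ((17−1)/6)² = 7.111
te_C = (11 + 4·14 + 17)/6 = 84/6 = 14; σ²_C = ((17−11)/6)² = 1.000
te_D = (4 + 4·10 + 22)/6 = 66/6 = 11; σ²_D = ((22−4)/6)² = 9.000
te_E = (9 + 4·13 + 23)/6 = 84/6 = 14; σ²_E = ((23−9)/6)² = 5.444
te_F = (12 + 4·13 + 14)/6 = 78/6 = 13; σ²_F = ((14−12)/6)² = 0.111
te_G = (9 + 4·12 + 15)/6 = 72/6 = 12; σ²_G = ((15−9)/6)² = 1.000
te_H = (1 + 4·4 + 7)/6 = 24/6 = 4; σ²_H = ((7−1)/6)² = 1.000
te_I = (7 + 4·13 + 25)/6 = 84/6 = 14; σ²_I = ((25−7)/6)² = 9.000
te_J = (8 + 4·13 + 18)/6 = 78/6 = 13; σ²_J = ((18−8)/6)² = 2.778

Forward pass:
ES_A = 0; EF_A = 2
ES_B = 0; EF_B = 5
ES_C = max(EF_A=2, EF_B=5) = 5; EF_C = 5+14 = 19
ES_D = 5; EF_D = 5+11 = 16
ES_E = max(EF_A=2, EF_B=5) = 5; EF_E = 5+14 = 19
ES_F = max(EF_C=19, EF_D=16) = 19; EF_F = 19+13 = 32
ES_G = max(EF_B=5, EF_C=19) = 19; EF_G = 19+12 = 31
ES_H = max(EF_A=2, EF_C=19) = 19; EF_H = 19+4 = 23
ES_I = 32; EF_I = 32+14 = 46
ES_J = max(EF_E=19, EF_G=31, EF_H=23, EF_I=46) = 46; EF_J = 46+13 = 59
Expected project duration μ = 59 days. Critical path: B → C → F → I → J.

Variances on critical path: σ²_B=7.111, σ²_C=1.000, σ²_F=0.111, σ²_I=9.000, σ²_J=2.778.
Largest is σ²_I = 9.000.

I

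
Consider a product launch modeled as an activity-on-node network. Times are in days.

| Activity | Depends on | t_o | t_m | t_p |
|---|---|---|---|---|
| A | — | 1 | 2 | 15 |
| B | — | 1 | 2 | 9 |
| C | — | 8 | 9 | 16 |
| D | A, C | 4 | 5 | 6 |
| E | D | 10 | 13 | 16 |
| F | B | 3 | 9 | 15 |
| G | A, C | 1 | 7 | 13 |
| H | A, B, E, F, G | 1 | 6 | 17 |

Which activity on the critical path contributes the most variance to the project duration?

H

te_A = (1 + 4·2 + 15)/6 = 24/6 = 4; σ²_A = ((15−1)/6)² = 5.444
te_B = (1 + 4·2 + 9)/6 = 18/6 = 3; σ²_B = ((9−1)/6)² = 1.778
te_C = (8 + 4·9 + 16)/6 = 60/6 = 10; σ²_C = ((16−8)/6)² = 1.778
te_D = (4 + 4·5 + 6)/6 = 30/6 = 5; σ²_D = ((6−4)/6)² = 0.111
te_E = (10 + 4·13 + 16)/6 = 78/6 = 13; σ²_E = ((16−10)/6)² = 1.000
te_F = (3 + 4·9 + 15)/6 = 54/6 = 9; σ²_F = ((15−3)/6)² = 4.000
te_G = (1 + 4·7 + 13)/6 = 42/6 = 7; σ²_G = ((13−1)/6)² = 4.000
te_H = (1 + 4·6 + 17)/6 = 42/6 = 7; σ²_H = ((17−1)/6)² = 7.111

Forward pass:
ES_A = 0; EF_A = 4
ES_B = 0; EF_B = 3
ES_C = 0; EF_C = 10
ES_D = max(EF_A=4, EF_C=10) = 10; EF_D = 10+5 = 15
ES_E = 15; EF_E = 15+13 = 28
ES_F = 3; EF_F = 3+9 = 12
ES_G = max(EF_A=4, EF_C=10) = 10; EF_G = 10+7 = 17
ES_H = max(EF_A=4, EF_B=3, EF_E=28, EF_F=12, EF_G=17) = 28; EF_H = 28+7 = 35
Expected project duration μ = 35 days. Critical path: C → D → E → H.

Variances on critical path: σ²_C=1.778, σ²_D=0.111, σ²_E=1.000, σ²_H=7.111.
Largest is σ²_H = 7.111.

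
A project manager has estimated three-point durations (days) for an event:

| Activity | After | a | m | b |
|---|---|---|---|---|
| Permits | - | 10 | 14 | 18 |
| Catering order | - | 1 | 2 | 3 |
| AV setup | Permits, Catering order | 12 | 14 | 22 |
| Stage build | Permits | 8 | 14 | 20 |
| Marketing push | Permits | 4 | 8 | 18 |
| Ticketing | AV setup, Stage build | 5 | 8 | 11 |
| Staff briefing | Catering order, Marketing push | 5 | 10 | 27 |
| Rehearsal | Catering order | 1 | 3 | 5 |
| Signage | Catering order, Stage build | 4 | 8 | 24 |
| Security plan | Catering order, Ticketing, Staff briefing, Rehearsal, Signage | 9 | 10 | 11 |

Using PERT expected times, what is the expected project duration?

te_Permits = (10 + 4·14 + 18)/6 = 84/6 = 14
te_Catering order = (1 + 4·2 + 3)/6 = 12/6 = 2
te_AV setup = (12 + 4·14 + 22)/6 = 90/6 = 15
te_Stage build = (8 + 4·14 + 20)/6 = 84/6 = 14
te_Marketing push = (4 + 4·8 + 18)/6 = 54/6 = 9
te_Ticketing = (5 + 4·8 + 11)/6 = 48/6 = 8
te_Staff briefing = (5 + 4·10 + 27)/6 = 72/6 = 12
te_Rehearsal = (1 + 4·3 + 5)/6 = 18/6 = 3
te_Signage = (4 + 4·8 + 24)/6 = 60/6 = 10
te_Security plan = (9 + 4·10 + 11)/6 = 60/6 = 10

Forward pass:
ES_Permits = 0; EF_Permits = 14
ES_Catering order = 0; EF_Catering order = 2
ES_AV setup = max(EF_Permits=14, EF_Catering order=2) = 14; EF_AV setup = 14+15 = 29
ES_Stage build = 14; EF_Stage build = 14+14 = 28
ES_Marketing push = 14; EF_Marketing push = 14+9 = 23
ES_Ticketing = max(EF_AV setup=29, EF_Stage build=28) = 29; EF_Ticketing = 29+8 = 37
ES_Staff briefing = max(EF_Catering order=2, EF_Marketing push=23) = 23; EF_Staff briefing = 23+12 = 35
ES_Rehearsal = 2; EF_Rehearsal = 2+3 = 5
ES_Signage = max(EF_Catering order=2, EF_Stage build=28) = 28; EF_Signage = 28+10 = 38
ES_Security plan = max(EF_Catering order=2, EF_Ticketing=37, EF_Staff briefing=35, EF_Rehearsal=5, EF_Signage=38) = 38; EF_Security plan = 38+10 = 48
Expected project duration μ = 48 days. Critical path: Permits → Stage build → Signage → Security plan.

48 days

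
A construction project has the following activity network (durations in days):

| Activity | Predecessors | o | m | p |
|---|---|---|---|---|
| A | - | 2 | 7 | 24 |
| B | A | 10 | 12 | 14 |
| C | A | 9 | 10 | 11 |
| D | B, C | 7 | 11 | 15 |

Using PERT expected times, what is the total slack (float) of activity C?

2 days

te_A = (2 + 4·7 + 24)/6 = 54/6 = 9
te_B = (10 + 4·12 + 14)/6 = 72/6 = 12
te_C = (9 + 4·10 + 11)/6 = 60/6 = 10
te_D = (7 + 4·11 + 15)/6 = 66/6 = 11

Forward pass:
ES_A = 0; EF_A = 9
ES_B = 9; EF_B = 9+12 = 21
ES_C = 9; EF_C = 9+10 = 19
ES_D = max(EF_B=21, EF_C=19) = 21; EF_D = 21+11 = 32
Expected project duration μ = 32 days. Critical path: A → B → D.

Backward pass:
LF_D = 32; LS_D = 32−11 = 21
LF_C = LS_D = 21; LS_C = 21−10 = 11
LF_B = LS_D = 21; LS_B = 21−12 = 9
LF_A = min(LS_B=9, LS_C=11) = 9; LS_A = 9−9 = 0
Slack_C = LS_C − ES_C = 11 − 9 = 2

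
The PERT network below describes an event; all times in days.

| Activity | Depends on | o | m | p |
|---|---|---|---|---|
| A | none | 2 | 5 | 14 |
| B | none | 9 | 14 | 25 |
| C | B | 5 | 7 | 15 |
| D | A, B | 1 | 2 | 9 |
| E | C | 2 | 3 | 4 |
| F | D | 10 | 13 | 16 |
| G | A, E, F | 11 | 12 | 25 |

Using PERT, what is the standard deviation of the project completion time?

3.92 days

te_A = (2 + 4·5 + 14)/6 = 36/6 = 6; σ²_A = ((14−2)/6)² = 4.000
te_B = (9 + 4·14 + 25)/6 = 90/6 = 15; σ²_B = ((25−9)/6)² = 7.111
te_C = (5 + 4·7 + 15)/6 = 48/6 = 8; σ²_C = ((15−5)/6)² = 2.778
te_D = (1 + 4·2 + 9)/6 = 18/6 = 3; σ²_D = ((9−1)/6)² = 1.778
te_E = (2 + 4·3 + 4)/6 = 18/6 = 3; σ²_E = ((4−2)/6)² = 0.111
te_F = (10 + 4·13 + 16)/6 = 78/6 = 13; σ²_F = ((16−10)/6)² = 1.000
te_G = (11 + 4·12 + 25)/6 = 84/6 = 14; σ²_G = ((25−11)/6)² = 5.444

Forward pass:
ES_A = 0; EF_A = 6
ES_B = 0; EF_B = 15
ES_C = 15; EF_C = 15+8 = 23
ES_D = max(EF_A=6, EF_B=15) = 15; EF_D = 15+3 = 18
ES_E = 23; EF_E = 23+3 = 26
ES_F = 18; EF_F = 18+13 = 31
ES_G = max(EF_A=6, EF_E=26, EF_F=31) = 31; EF_G = 31+14 = 45
Expected project duration μ = 45 days. Critical path: B → D → F → G.

Variance along critical path = 7.111 + 1.778 + 1.000 + 5.444 = 15.333
σ = √15.333 = 3.916 days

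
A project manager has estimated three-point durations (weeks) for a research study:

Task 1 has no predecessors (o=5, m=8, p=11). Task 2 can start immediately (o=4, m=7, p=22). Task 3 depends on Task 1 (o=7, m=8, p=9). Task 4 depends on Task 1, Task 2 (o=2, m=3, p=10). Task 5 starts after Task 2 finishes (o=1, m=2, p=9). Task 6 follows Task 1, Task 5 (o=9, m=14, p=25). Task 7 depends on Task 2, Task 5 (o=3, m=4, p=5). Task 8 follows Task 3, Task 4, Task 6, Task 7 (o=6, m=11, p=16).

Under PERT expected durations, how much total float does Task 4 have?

te_Task 1 = (5 + 4·8 + 11)/6 = 48/6 = 8
te_Task 2 = (4 + 4·7 + 22)/6 = 54/6 = 9
te_Task 3 = (7 + 4·8 + 9)/6 = 48/6 = 8
te_Task 4 = (2 + 4·3 + 10)/6 = 24/6 = 4
te_Task 5 = (1 + 4·2 + 9)/6 = 18/6 = 3
te_Task 6 = (9 + 4·14 + 25)/6 = 90/6 = 15
te_Task 7 = (3 + 4·4 + 5)/6 = 24/6 = 4
te_Task 8 = (6 + 4·11 + 16)/6 = 66/6 = 11

Forward pass:
ES_Task 1 = 0; EF_Task 1 = 8
ES_Task 2 = 0; EF_Task 2 = 9
ES_Task 3 = 8; EF_Task 3 = 8+8 = 16
ES_Task 4 = max(EF_Task 1=8, EF_Task 2=9) = 9; EF_Task 4 = 9+4 = 13
ES_Task 5 = 9; EF_Task 5 = 9+3 = 12
ES_Task 6 = max(EF_Task 1=8, EF_Task 5=12) = 12; EF_Task 6 = 12+15 = 27
ES_Task 7 = max(EF_Task 2=9, EF_Task 5=12) = 12; EF_Task 7 = 12+4 = 16
ES_Task 8 = max(EF_Task 3=16, EF_Task 4=13, EF_Task 6=27, EF_Task 7=16) = 27; EF_Task 8 = 27+11 = 38
Expected project duration μ = 38 weeks. Critical path: Task 2 → Task 5 → Task 6 → Task 8.

Backward pass:
LF_Task 8 = 38; LS_Task 8 = 38−11 = 27
LF_Task 7 = LS_Task 8 = 27; LS_Task 7 = 27−4 = 23
LF_Task 6 = LS_Task 8 = 27; LS_Task 6 = 27−15 = 12
LF_Task 5 = min(LS_Task 6=12, LS_Task 7=23) = 12; LS_Task 5 = 12−3 = 9
LF_Task 4 = LS_Task 8 = 27; LS_Task 4 = 27−4 = 23
LF_Task 3 = LS_Task 8 = 27; LS_Task 3 = 27−8 = 19
LF_Task 2 = min(LS_Task 4=23, LS_Task 5=9, LS_Task 7=23) = 9; LS_Task 2 = 9−9 = 0
LF_Task 1 = min(LS_Task 3=19, LS_Task 4=23, LS_Task 6=12) = 12; LS_Task 1 = 12−8 = 4
Slack_Task 4 = LS_Task 4 − ES_Task 4 = 23 − 9 = 14

14 weeks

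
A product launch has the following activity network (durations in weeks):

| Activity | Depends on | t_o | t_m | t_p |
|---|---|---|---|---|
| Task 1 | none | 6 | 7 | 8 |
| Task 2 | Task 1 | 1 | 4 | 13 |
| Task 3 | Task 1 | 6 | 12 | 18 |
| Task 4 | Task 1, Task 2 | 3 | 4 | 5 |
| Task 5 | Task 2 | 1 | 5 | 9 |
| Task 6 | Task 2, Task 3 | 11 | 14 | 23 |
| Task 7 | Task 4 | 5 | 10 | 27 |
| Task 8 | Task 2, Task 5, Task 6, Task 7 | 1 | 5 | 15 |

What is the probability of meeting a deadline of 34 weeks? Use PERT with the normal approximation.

0.052

te_Task 1 = (6 + 4·7 + 8)/6 = 42/6 = 7; σ²_Task 1 = ((8−6)/6)² = 0.111
te_Task 2 = (1 + 4·4 + 13)/6 = 30/6 = 5; σ²_Task 2 = ((13−1)/6)² = 4.000
te_Task 3 = (6 + 4·12 + 18)/6 = 72/6 = 12; σ²_Task 3 = ((18−6)/6)² = 4.000
te_Task 4 = (3 + 4·4 + 5)/6 = 24/6 = 4; σ²_Task 4 = ((5−3)/6)² = 0.111
te_Task 5 = (1 + 4·5 + 9)/6 = 30/6 = 5; σ²_Task 5 = ((9−1)/6)² = 1.778
te_Task 6 = (11 + 4·14 + 23)/6 = 90/6 = 15; σ²_Task 6 = ((23−11)/6)² = 4.000
te_Task 7 = (5 + 4·10 + 27)/6 = 72/6 = 12; σ²_Task 7 = ((27−5)/6)² = 13.444
te_Task 8 = (1 + 4·5 + 15)/6 = 36/6 = 6; σ²_Task 8 = ((15−1)/6)² = 5.444

Forward pass:
ES_Task 1 = 0; EF_Task 1 = 7
ES_Task 2 = 7; EF_Task 2 = 7+5 = 12
ES_Task 3 = 7; EF_Task 3 = 7+12 = 19
ES_Task 4 = max(EF_Task 1=7, EF_Task 2=12) = 12; EF_Task 4 = 12+4 = 16
ES_Task 5 = 12; EF_Task 5 = 12+5 = 17
ES_Task 6 = max(EF_Task 2=12, EF_Task 3=19) = 19; EF_Task 6 = 19+15 = 34
ES_Task 7 = 16; EF_Task 7 = 16+12 = 28
ES_Task 8 = max(EF_Task 2=12, EF_Task 5=17, EF_Task 6=34, EF_Task 7=28) = 34; EF_Task 8 = 34+6 = 40
Expected project duration μ = 40 weeks. Critical path: Task 1 → Task 3 → Task 6 → Task 8.

Variance along critical path = 0.111 + 4.000 + 4.000 + 5.444 = 13.556; σ = √13.556 = 3.682 weeks.
Z = (34 − 40) / 3.682 = -1.630
P(T ≤ 34) = Φ(-1.630) ≈ 0.052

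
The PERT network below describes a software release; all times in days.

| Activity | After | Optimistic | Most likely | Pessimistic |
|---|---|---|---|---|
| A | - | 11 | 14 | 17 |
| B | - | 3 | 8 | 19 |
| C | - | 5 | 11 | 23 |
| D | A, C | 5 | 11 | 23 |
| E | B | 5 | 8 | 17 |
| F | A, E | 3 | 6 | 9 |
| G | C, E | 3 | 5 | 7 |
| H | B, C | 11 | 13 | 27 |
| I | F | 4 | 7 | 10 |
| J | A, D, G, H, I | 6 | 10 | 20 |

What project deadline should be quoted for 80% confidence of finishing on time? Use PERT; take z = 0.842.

45.6 days

te_A = (11 + 4·14 + 17)/6 = 84/6 = 14; σ²_A = ((17−11)/6)² = 1.000
te_B = (3 + 4·8 + 19)/6 = 54/6 = 9; σ²_B = ((19−3)/6)² = 7.111
te_C = (5 + 4·11 + 23)/6 = 72/6 = 12; σ²_C = ((23−5)/6)² = 9.000
te_D = (5 + 4·11 + 23)/6 = 72/6 = 12; σ²_D = ((23−5)/6)² = 9.000
te_E = (5 + 4·8 + 17)/6 = 54/6 = 9; σ²_E = ((17−5)/6)² = 4.000
te_F = (3 + 4·6 + 9)/6 = 36/6 = 6; σ²_F = ((9−3)/6)² = 1.000
te_G = (3 + 4·5 + 7)/6 = 30/6 = 5; σ²_G = ((7−3)/6)² = 0.444
te_H = (11 + 4·13 + 27)/6 = 90/6 = 15; σ²_H = ((27−11)/6)² = 7.111
te_I = (4 + 4·7 + 10)/6 = 42/6 = 7; σ²_I = ((10−4)/6)² = 1.000
te_J = (6 + 4·10 + 20)/6 = 66/6 = 11; σ²_J = ((20−6)/6)² = 5.444

Forward pass:
ES_A = 0; EF_A = 14
ES_B = 0; EF_B = 9
ES_C = 0; EF_C = 12
ES_D = max(EF_A=14, EF_C=12) = 14; EF_D = 14+12 = 26
ES_E = 9; EF_E = 9+9 = 18
ES_F = max(EF_A=14, EF_E=18) = 18; EF_F = 18+6 = 24
ES_G = max(EF_C=12, EF_E=18) = 18; EF_G = 18+5 = 23
ES_H = max(EF_B=9, EF_C=12) = 12; EF_H = 12+15 = 27
ES_I = 24; EF_I = 24+7 = 31
ES_J = max(EF_A=14, EF_D=26, EF_G=23, EF_H=27, EF_I=31) = 31; EF_J = 31+11 = 42
Expected project duration μ = 42 days. Critical path: B → E → F → I → J.

Variance along critical path = 7.111 + 4.000 + 1.000 + 1.000 + 5.444 = 18.556; σ = 4.308 days.
D = μ + z·σ = 42 + 0.842·4.308 = 45.6 days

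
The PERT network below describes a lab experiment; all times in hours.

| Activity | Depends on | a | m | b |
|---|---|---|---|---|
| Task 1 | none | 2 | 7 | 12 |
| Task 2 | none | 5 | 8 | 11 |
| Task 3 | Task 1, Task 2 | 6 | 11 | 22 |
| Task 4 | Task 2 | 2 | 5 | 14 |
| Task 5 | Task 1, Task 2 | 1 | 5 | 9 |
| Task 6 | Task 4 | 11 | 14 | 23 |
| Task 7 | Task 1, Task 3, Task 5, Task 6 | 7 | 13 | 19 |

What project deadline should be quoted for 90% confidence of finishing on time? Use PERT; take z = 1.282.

46.6 hours

te_Task 1 = (2 + 4·7 + 12)/6 = 42/6 = 7; σ²_Task 1 = ((12−2)/6)² = 2.778
te_Task 2 = (5 + 4·8 + 11)/6 = 48/6 = 8; σ²_Task 2 = ((11−5)/6)² = 1.000
te_Task 3 = (6 + 4·11 + 22)/6 = 72/6 = 12; σ²_Task 3 = ((22−6)/6)² = 7.111
te_Task 4 = (2 + 4·5 + 14)/6 = 36/6 = 6; σ²_Task 4 = ((14−2)/6)² = 4.000
te_Task 5 = (1 + 4·5 + 9)/6 = 30/6 = 5; σ²_Task 5 = ((9−1)/6)² = 1.778
te_Task 6 = (11 + 4·14 + 23)/6 = 90/6 = 15; σ²_Task 6 = ((23−11)/6)² = 4.000
te_Task 7 = (7 + 4·13 + 19)/6 = 78/6 = 13; σ²_Task 7 = ((19−7)/6)² = 4.000

Forward pass:
ES_Task 1 = 0; EF_Task 1 = 7
ES_Task 2 = 0; EF_Task 2 = 8
ES_Task 3 = max(EF_Task 1=7, EF_Task 2=8) = 8; EF_Task 3 = 8+12 = 20
ES_Task 4 = 8; EF_Task 4 = 8+6 = 14
ES_Task 5 = max(EF_Task 1=7, EF_Task 2=8) = 8; EF_Task 5 = 8+5 = 13
ES_Task 6 = 14; EF_Task 6 = 14+15 = 29
ES_Task 7 = max(EF_Task 1=7, EF_Task 3=20, EF_Task 5=13, EF_Task 6=29) = 29; EF_Task 7 = 29+13 = 42
Expected project duration μ = 42 hours. Critical path: Task 2 → Task 4 → Task 6 → Task 7.

Variance along critical path = 1.000 + 4.000 + 4.000 + 4.000 = 13.000; σ = 3.606 hours.
D = μ + z·σ = 42 + 1.282·3.606 = 46.6 hours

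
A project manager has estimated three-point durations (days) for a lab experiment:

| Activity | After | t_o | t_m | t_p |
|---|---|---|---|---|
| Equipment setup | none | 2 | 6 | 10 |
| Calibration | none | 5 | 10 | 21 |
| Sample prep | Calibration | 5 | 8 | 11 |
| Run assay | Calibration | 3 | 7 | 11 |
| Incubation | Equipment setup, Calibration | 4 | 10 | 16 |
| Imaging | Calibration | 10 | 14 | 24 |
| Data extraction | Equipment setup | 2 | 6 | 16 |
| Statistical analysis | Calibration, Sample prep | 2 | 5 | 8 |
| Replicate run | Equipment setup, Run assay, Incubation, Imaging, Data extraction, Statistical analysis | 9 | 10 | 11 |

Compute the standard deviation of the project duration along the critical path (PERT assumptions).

3.56 days

te_Equipment setup = (2 + 4·6 + 10)/6 = 36/6 = 6; σ²_Equipment setup = ((10−2)/6)² = 1.778
te_Calibration = (5 + 4·10 + 21)/6 = 66/6 = 11; σ²_Calibration = ((21−5)/6)² = 7.111
te_Sample prep = (5 + 4·8 + 11)/6 = 48/6 = 8; σ²_Sample prep = ((11−5)/6)² = 1.000
te_Run assay = (3 + 4·7 + 11)/6 = 42/6 = 7; σ²_Run assay = ((11−3)/6)² = 1.778
te_Incubation = (4 + 4·10 + 16)/6 = 60/6 = 10; σ²_Incubation = ((16−4)/6)² = 4.000
te_Imaging = (10 + 4·14 + 24)/6 = 90/6 = 15; σ²_Imaging = ((24−10)/6)² = 5.444
te_Data extraction = (2 + 4·6 + 16)/6 = 42/6 = 7; σ²_Data extraction = ((16−2)/6)² = 5.444
te_Statistical analysis = (2 + 4·5 + 8)/6 = 30/6 = 5; σ²_Statistical analysis = ((8−2)/6)² = 1.000
te_Replicate run = (9 + 4·10 + 11)/6 = 60/6 = 10; σ²_Replicate run = ((11−9)/6)² = 0.111

Forward pass:
ES_Equipment setup = 0; EF_Equipment setup = 6
ES_Calibration = 0; EF_Calibration = 11
ES_Sample prep = 11; EF_Sample prep = 11+8 = 19
ES_Run assay = 11; EF_Run assay = 11+7 = 18
ES_Incubation = max(EF_Equipment setup=6, EF_Calibration=11) = 11; EF_Incubation = 11+10 = 21
ES_Imaging = 11; EF_Imaging = 11+15 = 26
ES_Data extraction = 6; EF_Data extraction = 6+7 = 13
ES_Statistical analysis = max(EF_Calibration=11, EF_Sample prep=19) = 19; EF_Statistical analysis = 19+5 = 24
ES_Replicate run = max(EF_Equipment setup=6, EF_Run assay=18, EF_Incubation=21, EF_Imaging=26, EF_Data extraction=13, EF_Statistical analysis=24) = 26; EF_Replicate run = 26+10 = 36
Expected project duration μ = 36 days. Critical path: Calibration → Imaging → Replicate run.

Variance along critical path = 7.111 + 5.444 + 0.111 = 12.667
σ = √12.667 = 3.559 days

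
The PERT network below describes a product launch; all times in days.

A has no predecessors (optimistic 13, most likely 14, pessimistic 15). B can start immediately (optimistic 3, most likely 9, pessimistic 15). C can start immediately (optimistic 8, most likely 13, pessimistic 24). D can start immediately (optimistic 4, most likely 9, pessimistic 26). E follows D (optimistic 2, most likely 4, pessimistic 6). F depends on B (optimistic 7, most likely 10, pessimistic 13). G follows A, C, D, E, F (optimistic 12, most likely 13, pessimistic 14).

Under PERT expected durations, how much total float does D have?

te_A = (13 + 4·14 + 15)/6 = 84/6 = 14
te_B = (3 + 4·9 + 15)/6 = 54/6 = 9
te_C = (8 + 4·13 + 24)/6 = 84/6 = 14
te_D = (4 + 4·9 + 26)/6 = 66/6 = 11
te_E = (2 + 4·4 + 6)/6 = 24/6 = 4
te_F = (7 + 4·10 + 13)/6 = 60/6 = 10
te_G = (12 + 4·13 + 14)/6 = 78/6 = 13

Forward pass:
ES_A = 0; EF_A = 14
ES_B = 0; EF_B = 9
ES_C = 0; EF_C = 14
ES_D = 0; EF_D = 11
ES_E = 11; EF_E = 11+4 = 15
ES_F = 9; EF_F = 9+10 = 19
ES_G = max(EF_A=14, EF_C=14, EF_D=11, EF_E=15, EF_F=19) = 19; EF_G = 19+13 = 32
Expected project duration μ = 32 days. Critical path: B → F → G.

Backward pass:
LF_G = 32; LS_G = 32−13 = 19
LF_F = LS_G = 19; LS_F = 19−10 = 9
LF_E = LS_G = 19; LS_E = 19−4 = 15
LF_D = min(LS_E=15, LS_G=19) = 15; LS_D = 15−11 = 4
LF_C = LS_G = 19; LS_C = 19−14 = 5
LF_B = LS_F = 9; LS_B = 9−9 = 0
LF_A = LS_G = 19; LS_A = 19−14 = 5
Slack_D = LS_D − ES_D = 4 − 0 = 4

4 days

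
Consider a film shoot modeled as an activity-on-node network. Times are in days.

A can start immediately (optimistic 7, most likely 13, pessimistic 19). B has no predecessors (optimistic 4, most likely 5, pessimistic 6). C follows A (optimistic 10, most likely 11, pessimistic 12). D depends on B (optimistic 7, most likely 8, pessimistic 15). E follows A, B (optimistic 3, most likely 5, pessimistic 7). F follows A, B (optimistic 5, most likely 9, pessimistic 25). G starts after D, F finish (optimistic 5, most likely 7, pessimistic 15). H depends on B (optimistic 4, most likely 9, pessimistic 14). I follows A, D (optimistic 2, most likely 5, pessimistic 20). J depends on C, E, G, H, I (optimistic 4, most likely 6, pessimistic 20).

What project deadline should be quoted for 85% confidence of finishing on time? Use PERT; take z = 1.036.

te_A = (7 + 4·13 + 19)/6 = 78/6 = 13; σ²_A = ((19−7)/6)² = 4.000
te_B = (4 + 4·5 + 6)/6 = 30/6 = 5; σ²_B = ((6−4)/6)² = 0.111
te_C = (10 + 4·11 + 12)/6 = 66/6 = 11; σ²_C = ((12−10)/6)² = 0.111
te_D = (7 + 4·8 + 15)/6 = 54/6 = 9; σ²_D = ((15−7)/6)² = 1.778
te_E = (3 + 4·5 + 7)/6 = 30/6 = 5; σ²_E = ((7−3)/6)² = 0.444
te_F = (5 + 4·9 + 25)/6 = 66/6 = 11; σ²_F = ((25−5)/6)² = 11.111
te_G = (5 + 4·7 + 15)/6 = 48/6 = 8; σ²_G = ((15−5)/6)² = 2.778
te_H = (4 + 4·9 + 14)/6 = 54/6 = 9; σ²_H = ((14−4)/6)² = 2.778
te_I = (2 + 4·5 + 20)/6 = 42/6 = 7; σ²_I = ((20−2)/6)² = 9.000
te_J = (4 + 4·6 + 20)/6 = 48/6 = 8; σ²_J = ((20−4)/6)² = 7.111

Forward pass:
ES_A = 0; EF_A = 13
ES_B = 0; EF_B = 5
ES_C = 13; EF_C = 13+11 = 24
ES_D = 5; EF_D = 5+9 = 14
ES_E = max(EF_A=13, EF_B=5) = 13; EF_E = 13+5 = 18
ES_F = max(EF_A=13, EF_B=5) = 13; EF_F = 13+11 = 24
ES_G = max(EF_D=14, EF_F=24) = 24; EF_G = 24+8 = 32
ES_H = 5; EF_H = 5+9 = 14
ES_I = max(EF_A=13, EF_D=14) = 14; EF_I = 14+7 = 21
ES_J = max(EF_C=24, EF_E=18, EF_G=32, EF_H=14, EF_I=21) = 32; EF_J = 32+8 = 40
Expected project duration μ = 40 days. Critical path: A → F → G → J.

Variance along critical path = 4.000 + 11.111 + 2.778 + 7.111 = 25.000; σ = 5.000 days.
D = μ + z·σ = 40 + 1.036·5.000 = 45.2 days

45.2 days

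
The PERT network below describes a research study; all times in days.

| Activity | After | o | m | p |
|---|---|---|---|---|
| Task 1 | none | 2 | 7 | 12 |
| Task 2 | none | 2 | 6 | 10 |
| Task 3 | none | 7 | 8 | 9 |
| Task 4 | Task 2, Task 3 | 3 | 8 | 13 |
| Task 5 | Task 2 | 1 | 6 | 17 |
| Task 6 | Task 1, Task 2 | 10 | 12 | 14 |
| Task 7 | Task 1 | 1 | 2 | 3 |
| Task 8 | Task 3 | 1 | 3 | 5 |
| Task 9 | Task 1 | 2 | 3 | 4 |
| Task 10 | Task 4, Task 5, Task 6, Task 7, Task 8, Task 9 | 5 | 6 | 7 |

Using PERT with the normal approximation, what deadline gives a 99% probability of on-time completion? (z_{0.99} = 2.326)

te_Task 1 = (2 + 4·7 + 12)/6 = 42/6 = 7; σ²_Task 1 = ((12−2)/6)² = 2.778
te_Task 2 = (2 + 4·6 + 10)/6 = 36/6 = 6; σ²_Task 2 = ((10−2)/6)² = 1.778
te_Task 3 = (7 + 4·8 + 9)/6 = 48/6 = 8; σ²_Task 3 = ((9−7)/6)² = 0.111
te_Task 4 = (3 + 4·8 + 13)/6 = 48/6 = 8; σ²_Task 4 = ((13−3)/6)² = 2.778
te_Task 5 = (1 + 4·6 + 17)/6 = 42/6 = 7; σ²_Task 5 = ((17−1)/6)² = 7.111
te_Task 6 = (10 + 4·12 + 14)/6 = 72/6 = 12; σ²_Task 6 = ((14−10)/6)² = 0.444
te_Task 7 = (1 + 4·2 + 3)/6 = 12/6 = 2; σ²_Task 7 = ((3−1)/6)² = 0.111
te_Task 8 = (1 + 4·3 + 5)/6 = 18/6 = 3; σ²_Task 8 = ((5−1)/6)² = 0.444
te_Task 9 = (2 + 4·3 + 4)/6 = 18/6 = 3; σ²_Task 9 = ((4−2)/6)² = 0.111
te_Task 10 = (5 + 4·6 + 7)/6 = 36/6 = 6; σ²_Task 10 = ((7−5)/6)² = 0.111

Forward pass:
ES_Task 1 = 0; EF_Task 1 = 7
ES_Task 2 = 0; EF_Task 2 = 6
ES_Task 3 = 0; EF_Task 3 = 8
ES_Task 4 = max(EF_Task 2=6, EF_Task 3=8) = 8; EF_Task 4 = 8+8 = 16
ES_Task 5 = 6; EF_Task 5 = 6+7 = 13
ES_Task 6 = max(EF_Task 1=7, EF_Task 2=6) = 7; EF_Task 6 = 7+12 = 19
ES_Task 7 = 7; EF_Task 7 = 7+2 = 9
ES_Task 8 = 8; EF_Task 8 = 8+3 = 11
ES_Task 9 = 7; EF_Task 9 = 7+3 = 10
ES_Task 10 = max(EF_Task 4=16, EF_Task 5=13, EF_Task 6=19, EF_Task 7=9, EF_Task 8=11, EF_Task 9=10) = 19; EF_Task 10 = 19+6 = 25
Expected project duration μ = 25 days. Critical path: Task 1 → Task 6 → Task 10.

Variance along critical path = 2.778 + 0.444 + 0.111 = 3.333; σ = 1.826 days.
D = μ + z·σ = 25 + 2.326·1.826 = 29.2 days

29.2 days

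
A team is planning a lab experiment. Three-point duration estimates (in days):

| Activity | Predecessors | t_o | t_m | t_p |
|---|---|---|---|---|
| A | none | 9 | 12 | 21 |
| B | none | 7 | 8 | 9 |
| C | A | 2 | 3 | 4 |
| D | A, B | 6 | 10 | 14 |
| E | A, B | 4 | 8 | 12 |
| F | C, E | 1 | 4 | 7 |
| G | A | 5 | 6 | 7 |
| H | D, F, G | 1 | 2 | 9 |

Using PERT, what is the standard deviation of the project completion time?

te_A = (9 + 4·12 + 21)/6 = 78/6 = 13; σ²_A = ((21−9)/6)² = 4.000
te_B = (7 + 4·8 + 9)/6 = 48/6 = 8; σ²_B = ((9−7)/6)² = 0.111
te_C = (2 + 4·3 + 4)/6 = 18/6 = 3; σ²_C = ((4−2)/6)² = 0.111
te_D = (6 + 4·10 + 14)/6 = 60/6 = 10; σ²_D = ((14−6)/6)² = 1.778
te_E = (4 + 4·8 + 12)/6 = 48/6 = 8; σ²_E = ((12−4)/6)² = 1.778
te_F = (1 + 4·4 + 7)/6 = 24/6 = 4; σ²_F = ((7−1)/6)² = 1.000
te_G = (5 + 4·6 + 7)/6 = 36/6 = 6; σ²_G = ((7−5)/6)² = 0.111
te_H = (1 + 4·2 + 9)/6 = 18/6 = 3; σ²_H = ((9−1)/6)² = 1.778

Forward pass:
ES_A = 0; EF_A = 13
ES_B = 0; EF_B = 8
ES_C = 13; EF_C = 13+3 = 16
ES_D = max(EF_A=13, EF_B=8) = 13; EF_D = 13+10 = 23
ES_E = max(EF_A=13, EF_B=8) = 13; EF_E = 13+8 = 21
ES_F = max(EF_C=16, EF_E=21) = 21; EF_F = 21+4 = 25
ES_G = 13; EF_G = 13+6 = 19
ES_H = max(EF_D=23, EF_F=25, EF_G=19) = 25; EF_H = 25+3 = 28
Expected project duration μ = 28 days. Critical path: A → E → F → H.

Variance along critical path = 4.000 + 1.778 + 1.000 + 1.778 = 8.556
σ = √8.556 = 2.925 days

2.92 days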